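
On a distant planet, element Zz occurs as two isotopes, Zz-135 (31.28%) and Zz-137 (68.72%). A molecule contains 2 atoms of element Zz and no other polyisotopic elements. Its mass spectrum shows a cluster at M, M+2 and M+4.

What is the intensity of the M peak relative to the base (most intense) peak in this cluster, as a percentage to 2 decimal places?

20.72%

Binomial terms of (0.3128 + 0.6872)^2: M 0.0978, M+2 0.4299, M+4 0.4722 → M+4 is the base peak.
P(M+4) = C(2,2) × 0.3128^0 × 0.6872^2 = 1 × 1.0000 × 0.47224384 = 0.472244 (base)
P(M) = C(2,0) × 0.3128^2 × 0.6872^0 = 1 × 0.09784384 × 1.0000 = 0.097844
Relative intensity = 0.097844 / 0.472244 × 100 = 20.72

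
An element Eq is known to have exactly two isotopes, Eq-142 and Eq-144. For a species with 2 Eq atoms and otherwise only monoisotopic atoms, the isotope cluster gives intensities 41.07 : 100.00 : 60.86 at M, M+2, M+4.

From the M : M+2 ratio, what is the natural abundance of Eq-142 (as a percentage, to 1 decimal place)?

Let p = fractional abundance of Eq-142. I(M+2)/I(M) = [C(2,1)·p^1·(1−p)] / p^2 = 2·(1−p)/p = 100.00/41.07 = 2.4349
(1−p)/p = 2.4349/2 = 1.2174  ⇒  p = 1/(1 + 1.2174) = 0.4510
Eq-142: 45.1%, Eq-144: 54.9%.

45.1%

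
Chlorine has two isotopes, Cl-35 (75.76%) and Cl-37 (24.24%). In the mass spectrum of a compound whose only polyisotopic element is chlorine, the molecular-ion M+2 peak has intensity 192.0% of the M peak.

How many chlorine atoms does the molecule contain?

6

For n independent Cl atoms, I(M+2)/I(M) = n · (abundance Cl-37) / (abundance Cl-35) = n · 0.2424/0.7576.
n = 1.920 × 0.7576/0.2424 = 6.00 ≈ 6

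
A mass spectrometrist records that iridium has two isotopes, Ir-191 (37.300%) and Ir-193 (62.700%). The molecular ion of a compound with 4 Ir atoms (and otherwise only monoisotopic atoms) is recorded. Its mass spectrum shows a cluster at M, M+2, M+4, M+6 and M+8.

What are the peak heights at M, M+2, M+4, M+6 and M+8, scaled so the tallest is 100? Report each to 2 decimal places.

Each Ir atom is independently Ir-191 (p = 0.37300) or Ir-193 (q = 0.62700); the cluster is the binomial expansion (p + q)^4.
P(M) = 0.37300^4 = 0.019357
P(M+2) = 4 × 0.37300^3 × 0.62700^1 = 0.130153
P(M+4) = 6 × 0.37300^2 × 0.62700^2 = 0.328174
P(M+6) = 4 × 0.37300^1 × 0.62700^3 = 0.367766
P(M+8) = 0.62700^4 = 0.154550
The M+6 peak is largest (0.367766); scaling to 100 gives 5.26 : 35.39 : 89.23 : 100.00 : 42.02.

5.26 : 35.39 : 89.23 : 100.00 : 42.02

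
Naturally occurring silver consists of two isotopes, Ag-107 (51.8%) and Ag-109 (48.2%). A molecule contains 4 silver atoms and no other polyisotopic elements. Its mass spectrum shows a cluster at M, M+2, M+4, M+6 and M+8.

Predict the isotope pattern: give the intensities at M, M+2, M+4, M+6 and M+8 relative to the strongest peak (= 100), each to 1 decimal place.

19.2 : 71.6 : 100.0 : 62.0 : 14.4

The 4 Ag atoms are independent, so intensities follow the terms of (0.518 + 0.482)^4.
P(M) = 0.518^4 = 0.071998
P(M+2) = 4 × 0.518^3 × 0.482^1 = 0.267976
P(M+4) = 6 × 0.518^2 × 0.482^2 = 0.374029
P(M+6) = 4 × 0.518^1 × 0.482^3 = 0.232023
P(M+8) = 0.482^4 = 0.053974
The M+4 peak is largest (0.374029); scaling to 100 gives 19.2 : 71.6 : 100.0 : 62.0 : 14.4.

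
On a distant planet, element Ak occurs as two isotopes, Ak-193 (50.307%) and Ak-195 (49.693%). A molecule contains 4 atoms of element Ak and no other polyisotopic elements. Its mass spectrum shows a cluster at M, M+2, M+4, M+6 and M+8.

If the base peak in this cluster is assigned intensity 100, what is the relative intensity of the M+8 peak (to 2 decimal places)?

(0.50307 + 0.49693)^4 gives M 0.0640, M+2 0.2531, M+4 0.3750, M+6 0.2469, M+8 0.0610; the largest is M+4.
P(M+4) = C(4,2) × 0.50307^2 × 0.49693^2 = 6 × 0.25307942 × 0.24693942 = 0.374972 (base)
P(M+8) = C(4,4) × 0.50307^0 × 0.49693^4 = 1 × 1.0000 × 0.06097908 = 0.060979
Relative intensity = 0.060979 / 0.374972 × 100 = 16.26

16.26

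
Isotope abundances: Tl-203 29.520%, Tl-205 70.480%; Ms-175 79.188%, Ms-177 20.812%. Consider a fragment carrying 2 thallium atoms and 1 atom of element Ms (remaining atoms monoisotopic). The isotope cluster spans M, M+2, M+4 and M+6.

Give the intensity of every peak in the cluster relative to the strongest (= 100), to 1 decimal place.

Thallium pattern (n=2): 0.08714304 : 0.41611392 : 0.49674304
Element Ms pattern (n=1): 0.79188 : 0.20812
Convolve the two distributions (both contribute in 2-u steps):
  M: 0.08714304×0.79188 = 0.069007
  M+2: 0.08714304×0.20812 + 0.41611392×0.79188 = 0.347649
  M+4: 0.41611392×0.20812 + 0.49674304×0.79188 = 0.479963
  M+6: 0.49674304×0.20812 = 0.103382
Scale to base peak (0.479963) = 100: 14.4 : 72.4 : 100.0 : 21.5

14.4 : 72.4 : 100.0 : 21.5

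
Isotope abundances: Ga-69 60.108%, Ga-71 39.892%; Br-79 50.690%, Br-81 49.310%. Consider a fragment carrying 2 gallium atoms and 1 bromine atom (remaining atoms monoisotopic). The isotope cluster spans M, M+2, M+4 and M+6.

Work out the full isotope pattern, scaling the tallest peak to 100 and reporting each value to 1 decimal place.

Gallium pattern (n=2): 0.36129717 : 0.47956567 : 0.15913717
Bromine pattern (n=1): 0.5069 : 0.4931
Convolve the two distributions (both contribute in 2-u steps):
  M: 0.36129717×0.5069 = 0.183142
  M+2: 0.36129717×0.4931 + 0.47956567×0.5069 = 0.421247
  M+4: 0.47956567×0.4931 + 0.15913717×0.5069 = 0.317140
  M+6: 0.15913717×0.4931 = 0.078471
Scale to base peak (0.421247) = 100: 43.5 : 100.0 : 75.3 : 18.6

43.5 : 100.0 : 75.3 : 18.6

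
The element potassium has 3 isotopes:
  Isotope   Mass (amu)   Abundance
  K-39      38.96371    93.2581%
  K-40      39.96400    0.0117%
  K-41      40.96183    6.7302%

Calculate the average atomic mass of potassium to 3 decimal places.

39.098 amu

Weight each isotope mass by its fractional abundance: 0.932581 × 38.96371 + 0.000117 × 39.96400 + 0.067302 × 40.96183
= 36.336816 + 0.004676 + 2.756813 = 39.098305 amu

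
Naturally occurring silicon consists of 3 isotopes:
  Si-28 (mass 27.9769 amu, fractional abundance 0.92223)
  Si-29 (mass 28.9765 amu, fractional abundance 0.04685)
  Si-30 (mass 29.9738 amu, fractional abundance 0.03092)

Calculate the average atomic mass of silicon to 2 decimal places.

28.09 amu

Weight each isotope mass by its fractional abundance: 0.92223 × 27.9769 + 0.04685 × 28.9765 + 0.03092 × 29.9738
= 25.80114 + 1.35755 + 0.92679 = 28.08548 amu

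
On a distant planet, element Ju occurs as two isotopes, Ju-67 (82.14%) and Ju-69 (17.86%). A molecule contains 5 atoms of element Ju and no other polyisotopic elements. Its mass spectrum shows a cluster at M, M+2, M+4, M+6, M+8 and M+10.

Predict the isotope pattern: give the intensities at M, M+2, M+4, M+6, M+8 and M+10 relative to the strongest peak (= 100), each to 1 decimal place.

The 5 Ju atoms are independent, so intensities follow the terms of (0.8214 + 0.1786)^5.
P(M) = 0.8214^5 = 0.373916
P(M+2) = 5 × 0.8214^4 × 0.1786^1 = 0.406509
P(M+4) = 10 × 0.8214^3 × 0.1786^2 = 0.176778
P(M+6) = 10 × 0.8214^2 × 0.1786^3 = 0.038437
P(M+8) = 5 × 0.8214^1 × 0.1786^4 = 0.004179
P(M+10) = 0.1786^5 = 0.000182
The M+2 peak is largest (0.406509); scaling to 100 gives 92.0 : 100.0 : 43.5 : 9.5 : 1.0 : 0.0.

92.0 : 100.0 : 43.5 : 9.5 : 1.0 : 0.0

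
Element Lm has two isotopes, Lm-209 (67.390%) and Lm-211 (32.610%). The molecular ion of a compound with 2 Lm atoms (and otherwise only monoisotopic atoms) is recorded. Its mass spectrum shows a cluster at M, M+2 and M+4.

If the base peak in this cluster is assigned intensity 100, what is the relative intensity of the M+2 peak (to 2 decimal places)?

96.78

Term probabilities: M 0.4541, M+2 0.4395, M+4 0.1063. Base peak = M.
P(M) = C(2,0) × 0.67390^2 × 0.32610^0 = 1 × 0.45414121 × 1.0000 = 0.454141 (base)
P(M+2) = C(2,1) × 0.67390^1 × 0.32610^1 = 2 × 0.6739 × 0.3261 = 0.439518
Relative intensity = 0.439518 / 0.454141 × 100 = 96.78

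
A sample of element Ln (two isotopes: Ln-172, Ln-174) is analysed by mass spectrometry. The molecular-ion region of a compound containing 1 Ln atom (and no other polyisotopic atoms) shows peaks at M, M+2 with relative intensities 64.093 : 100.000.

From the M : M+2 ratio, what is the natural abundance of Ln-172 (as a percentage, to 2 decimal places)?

Write p for the Ln-172 fraction. I(M+2)/I(M) = [C(1,1)·p^0·(1−p)] / p^1 = 1·(1−p)/p = 100.000/64.093 = 1.5602
(1−p)/p = 1.5602/1 = 1.5602  ⇒  p = 1/(1 + 1.5602) = 0.3906
Ln-172: 39.06%, Ln-174: 60.94%.

39.06%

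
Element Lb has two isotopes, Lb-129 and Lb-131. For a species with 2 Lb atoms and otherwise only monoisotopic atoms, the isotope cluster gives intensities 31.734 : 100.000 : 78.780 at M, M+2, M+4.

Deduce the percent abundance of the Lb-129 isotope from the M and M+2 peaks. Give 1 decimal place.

Let p = fractional abundance of Lb-129. I(M+2)/I(M) = [C(2,1)·p^1·(1−p)] / p^2 = 2·(1−p)/p = 100.000/31.734 = 3.1512
(1−p)/p = 3.1512/2 = 1.5756  ⇒  p = 1/(1 + 1.5756) = 0.3883
Lb-129: 38.8%, Lb-131: 61.2%.

38.8%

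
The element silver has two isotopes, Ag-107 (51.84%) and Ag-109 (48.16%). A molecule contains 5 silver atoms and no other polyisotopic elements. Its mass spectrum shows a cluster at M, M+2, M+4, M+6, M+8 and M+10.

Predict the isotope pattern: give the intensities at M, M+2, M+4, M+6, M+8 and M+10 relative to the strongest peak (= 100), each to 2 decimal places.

11.59 : 53.82 : 100.00 : 92.90 : 43.15 : 8.02

Each Ag atom is independently Ag-107 (p = 0.5184) or Ag-109 (q = 0.4816); the cluster is the binomial expansion (p + q)^5.
P(M) = 0.5184^5 = 0.037439
P(M+2) = 5 × 0.5184^4 × 0.4816^1 = 0.173907
P(M+4) = 10 × 0.5184^3 × 0.4816^2 = 0.323123
P(M+6) = 10 × 0.5184^2 × 0.4816^3 = 0.300185
P(M+8) = 5 × 0.5184^1 × 0.4816^4 = 0.139438
P(M+10) = 0.4816^5 = 0.025908
The M+4 peak is largest (0.323123); scaling to 100 gives 11.59 : 53.82 : 100.00 : 92.90 : 43.15 : 8.02.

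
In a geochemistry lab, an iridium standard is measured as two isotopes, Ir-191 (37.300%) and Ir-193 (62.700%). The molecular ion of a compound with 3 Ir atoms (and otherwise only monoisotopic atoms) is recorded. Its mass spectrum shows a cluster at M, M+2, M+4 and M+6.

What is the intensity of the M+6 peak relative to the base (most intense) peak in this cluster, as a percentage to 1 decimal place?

Binomial terms of (0.37300 + 0.62700)^3: M 0.0519, M+2 0.2617, M+4 0.4399, M+6 0.2465 → M+4 is the base peak.
P(M+4) = C(3,2) × 0.37300^1 × 0.62700^2 = 3 × 0.3730 × 0.393129 = 0.439911 (base)
P(M+6) = C(3,3) × 0.37300^0 × 0.62700^3 = 1 × 1.0000 × 0.24649188 = 0.246492
Relative intensity = 0.246492 / 0.439911 × 100 = 56.0

56.0%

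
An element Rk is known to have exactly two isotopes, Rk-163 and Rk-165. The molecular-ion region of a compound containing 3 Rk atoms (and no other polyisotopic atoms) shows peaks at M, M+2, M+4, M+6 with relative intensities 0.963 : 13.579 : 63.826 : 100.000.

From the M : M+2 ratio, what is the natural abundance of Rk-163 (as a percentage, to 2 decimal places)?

Let p = fractional abundance of Rk-163. I(M+2)/I(M) = [C(3,1)·p^2·(1−p)] / p^3 = 3·(1−p)/p = 13.579/0.963 = 14.1007
(1−p)/p = 14.1007/3 = 4.7002  ⇒  p = 1/(1 + 4.7002) = 0.1754
Rk-163: 17.54%, Rk-165: 82.46%.

17.54%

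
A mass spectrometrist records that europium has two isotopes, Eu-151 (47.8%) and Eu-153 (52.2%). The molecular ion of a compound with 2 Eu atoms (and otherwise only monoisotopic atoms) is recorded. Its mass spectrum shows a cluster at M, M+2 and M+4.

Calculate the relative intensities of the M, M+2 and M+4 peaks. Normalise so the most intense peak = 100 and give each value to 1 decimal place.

45.8 : 100.0 : 54.6

Each Eu atom is independently Eu-151 (p = 0.478) or Eu-153 (q = 0.522); the cluster is the binomial expansion (p + q)^2.
P(M) = 0.478^2 = 0.228484
P(M+2) = 2 × 0.478^1 × 0.522^1 = 0.499032
P(M+4) = 0.522^2 = 0.272484
The M+2 peak is largest (0.499032); scaling to 100 gives 45.8 : 100.0 : 54.6.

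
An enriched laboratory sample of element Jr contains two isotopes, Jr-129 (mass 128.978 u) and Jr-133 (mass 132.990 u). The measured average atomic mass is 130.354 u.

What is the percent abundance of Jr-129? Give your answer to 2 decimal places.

Writing the weighted mean with unknown fraction x of Jr-129:
128.978·x + 132.990·(1 − x) = 130.354
(128.978 − 132.990)·x = 130.354 − 132.990
x = -2.636 / -4.012 = 0.65703 → 65.70% Jr-129, 34.30% Jr-133.

65.70%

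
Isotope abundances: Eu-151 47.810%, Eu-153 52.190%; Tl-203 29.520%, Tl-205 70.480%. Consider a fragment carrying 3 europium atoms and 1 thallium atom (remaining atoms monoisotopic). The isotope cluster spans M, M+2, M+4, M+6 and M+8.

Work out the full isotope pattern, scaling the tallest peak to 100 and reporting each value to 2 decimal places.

Europium pattern (n=3): 0.10928391 : 0.3578871 : 0.39067407 : 0.14215492
Thallium pattern (n=1): 0.2952 : 0.7048
Convolve the two distributions (both contribute in 2-u steps):
  M: 0.10928391×0.2952 = 0.032261
  M+2: 0.10928391×0.7048 + 0.3578871×0.2952 = 0.182672
  M+4: 0.3578871×0.7048 + 0.39067407×0.2952 = 0.367566
  M+6: 0.39067407×0.7048 + 0.14215492×0.2952 = 0.317311
  M+8: 0.14215492×0.7048 = 0.100191
Scale to base peak (0.367566) = 100: 8.78 : 49.70 : 100.00 : 86.33 : 27.26

8.78 : 49.70 : 100.00 : 86.33 : 27.26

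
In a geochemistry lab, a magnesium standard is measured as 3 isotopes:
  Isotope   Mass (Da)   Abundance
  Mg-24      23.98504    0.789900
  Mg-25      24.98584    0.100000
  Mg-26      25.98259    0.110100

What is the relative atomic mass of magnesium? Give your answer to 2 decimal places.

Average mass = Σ (abundance × isotope mass) = 0.789900 × 23.98504 + 0.100000 × 24.98584 + 0.110100 × 25.98259
= 18.945783 + 2.498584 + 2.860683 = 24.305050 Da

24.31 Da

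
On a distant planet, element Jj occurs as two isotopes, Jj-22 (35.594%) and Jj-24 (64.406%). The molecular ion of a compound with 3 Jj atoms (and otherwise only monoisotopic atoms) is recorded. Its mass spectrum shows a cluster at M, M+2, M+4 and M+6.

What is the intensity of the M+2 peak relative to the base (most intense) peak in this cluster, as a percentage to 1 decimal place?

Binomial terms of (0.35594 + 0.64406)^3: M 0.0451, M+2 0.2448, M+4 0.4429, M+6 0.2672 → M+4 is the base peak.
P(M+4) = C(3,2) × 0.35594^1 × 0.64406^2 = 3 × 0.35594 × 0.41481328 = 0.442946 (base)
P(M+2) = C(3,1) × 0.35594^2 × 0.64406^1 = 3 × 0.12669328 × 0.64406 = 0.244794
Relative intensity = 0.244794 / 0.442946 × 100 = 55.3

55.3%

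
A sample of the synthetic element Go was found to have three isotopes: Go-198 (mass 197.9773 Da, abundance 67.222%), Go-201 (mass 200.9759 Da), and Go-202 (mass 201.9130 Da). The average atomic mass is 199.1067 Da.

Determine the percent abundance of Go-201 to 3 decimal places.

The remaining 32.778% is split between Go-201 (fraction x) and Go-202 (fraction 0.32778 − x).
Substituting: 200.9759x + 201.9130(0.32778 − x) = 66.022399394
(200.9759 − 201.9130)x = -0.160643746  ⇒  x = 0.17143, y = 0.15635
Go-201: 17.143%, Go-202: 15.635%.

17.143%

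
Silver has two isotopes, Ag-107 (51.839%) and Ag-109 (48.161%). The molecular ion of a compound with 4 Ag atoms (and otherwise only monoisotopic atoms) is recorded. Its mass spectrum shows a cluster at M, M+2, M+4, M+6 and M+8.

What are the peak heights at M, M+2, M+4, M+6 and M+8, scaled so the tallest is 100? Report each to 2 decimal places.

Expanding (0.51839 + 0.48161)^4:
P(M) = 0.51839^4 = 0.072215
P(M+2) = 4 × 0.51839^3 × 0.48161^1 = 0.268365
P(M+4) = 6 × 0.51839^2 × 0.48161^2 = 0.373986
P(M+6) = 4 × 0.51839^1 × 0.48161^3 = 0.231634
P(M+8) = 0.48161^4 = 0.053800
The M+4 peak is largest (0.373986); scaling to 100 gives 19.31 : 71.76 : 100.00 : 61.94 : 14.39.

19.31 : 71.76 : 100.00 : 61.94 : 14.39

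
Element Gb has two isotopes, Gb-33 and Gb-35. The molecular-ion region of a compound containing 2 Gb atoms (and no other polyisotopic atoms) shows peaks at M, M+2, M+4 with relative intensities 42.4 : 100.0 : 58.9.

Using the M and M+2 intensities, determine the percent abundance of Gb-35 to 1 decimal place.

Write p for the Gb-33 fraction. I(M+2)/I(M) = [C(2,1)·p^1·(1−p)] / p^2 = 2·(1−p)/p = 100.0/42.4 = 2.3585
(1−p)/p = 2.3585/2 = 1.1792  ⇒  p = 1/(1 + 1.1792) = 0.4589
Gb-33: 45.9%, Gb-35: 54.1%.

54.1%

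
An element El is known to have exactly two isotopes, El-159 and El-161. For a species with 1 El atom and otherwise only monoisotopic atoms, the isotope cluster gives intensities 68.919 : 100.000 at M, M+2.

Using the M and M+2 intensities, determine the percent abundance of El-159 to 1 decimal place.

If p is the fraction of El that is El-159, then I(M+2)/I(M) = [C(1,1)·p^0·(1−p)] / p^1 = 1·(1−p)/p = 100.000/68.919 = 1.4510
(1−p)/p = 1.4510/1 = 1.4510  ⇒  p = 1/(1 + 1.4510) = 0.4080
El-159: 40.8%, El-161: 59.2%.

40.8%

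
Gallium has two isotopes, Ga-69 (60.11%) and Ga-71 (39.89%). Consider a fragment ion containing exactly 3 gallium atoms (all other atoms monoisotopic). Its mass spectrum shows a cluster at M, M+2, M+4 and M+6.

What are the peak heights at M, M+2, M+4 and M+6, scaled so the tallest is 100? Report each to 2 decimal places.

Each Ga atom is independently Ga-69 (p = 0.6011) or Ga-71 (q = 0.3989); the cluster is the binomial expansion (p + q)^3.
P(M) = 0.6011^3 = 0.217190
P(M+2) = 3 × 0.6011^2 × 0.3989^1 = 0.432393
P(M+4) = 3 × 0.6011^1 × 0.3989^2 = 0.286943
P(M+6) = 0.3989^3 = 0.063473
The M+2 peak is largest (0.432393); scaling to 100 gives 50.23 : 100.00 : 66.36 : 14.68.

50.23 : 100.00 : 66.36 : 14.68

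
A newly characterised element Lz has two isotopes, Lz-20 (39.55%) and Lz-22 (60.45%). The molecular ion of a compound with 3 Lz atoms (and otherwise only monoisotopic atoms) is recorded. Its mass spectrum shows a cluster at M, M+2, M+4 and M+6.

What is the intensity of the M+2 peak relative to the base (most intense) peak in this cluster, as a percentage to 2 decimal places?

Term probabilities: M 0.0619, M+2 0.2837, M+4 0.4336, M+6 0.2209. Base peak = M+4.
P(M+4) = C(3,2) × 0.3955^1 × 0.6045^2 = 3 × 0.3955 × 0.36542025 = 0.433571 (base)
P(M+2) = C(3,1) × 0.3955^2 × 0.6045^1 = 3 × 0.15642025 × 0.6045 = 0.283668
Relative intensity = 0.283668 / 0.433571 × 100 = 65.43

65.43%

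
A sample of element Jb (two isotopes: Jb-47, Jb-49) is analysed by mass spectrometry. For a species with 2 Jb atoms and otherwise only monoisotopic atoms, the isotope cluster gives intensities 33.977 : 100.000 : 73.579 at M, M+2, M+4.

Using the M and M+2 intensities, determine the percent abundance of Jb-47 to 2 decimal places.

40.46%

Write p for the Jb-47 fraction. I(M+2)/I(M) = [C(2,1)·p^1·(1−p)] / p^2 = 2·(1−p)/p = 100.000/33.977 = 2.9432
(1−p)/p = 2.9432/2 = 1.4716  ⇒  p = 1/(1 + 1.4716) = 0.4046
Jb-47: 40.46%, Jb-49: 59.54%.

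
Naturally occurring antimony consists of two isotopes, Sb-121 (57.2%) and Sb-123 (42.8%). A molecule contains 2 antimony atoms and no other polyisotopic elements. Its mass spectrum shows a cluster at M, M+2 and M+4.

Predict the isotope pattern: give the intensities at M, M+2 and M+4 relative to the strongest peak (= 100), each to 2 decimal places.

66.82 : 100.00 : 37.41

Each Sb atom is independently Sb-121 (p = 0.572) or Sb-123 (q = 0.428); the cluster is the binomial expansion (p + q)^2.
P(M) = 0.572^2 = 0.327184
P(M+2) = 2 × 0.572^1 × 0.428^1 = 0.489632
P(M+4) = 0.428^2 = 0.183184
The M+2 peak is largest (0.489632); scaling to 100 gives 66.82 : 100.00 : 37.41.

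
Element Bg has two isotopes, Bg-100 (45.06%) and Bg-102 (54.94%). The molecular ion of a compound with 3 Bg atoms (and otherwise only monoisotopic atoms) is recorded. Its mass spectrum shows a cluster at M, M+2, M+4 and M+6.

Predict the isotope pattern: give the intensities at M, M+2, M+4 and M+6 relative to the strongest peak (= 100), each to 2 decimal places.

22.42 : 82.02 : 100.00 : 40.64

Expanding (0.4506 + 0.5494)^3:
P(M) = 0.4506^3 = 0.091490
P(M+2) = 3 × 0.4506^2 × 0.5494^1 = 0.334651
P(M+4) = 3 × 0.4506^1 × 0.5494^2 = 0.408028
P(M+6) = 0.5494^3 = 0.165831
The M+4 peak is largest (0.408028); scaling to 100 gives 22.42 : 82.02 : 100.00 : 40.64.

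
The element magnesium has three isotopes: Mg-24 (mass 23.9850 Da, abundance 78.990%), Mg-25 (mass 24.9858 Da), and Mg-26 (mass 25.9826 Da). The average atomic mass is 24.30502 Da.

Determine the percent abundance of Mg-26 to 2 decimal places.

11.01%

The remaining 21.010% is split between Mg-25 (fraction x) and Mg-26 (fraction 0.21010 − x).
Substituting: 24.9858x + 25.9826(0.21010 − x) = 5.3592685
(24.9858 − 25.9826)x = -0.09967576  ⇒  x = 0.10000, y = 0.11010
Mg-25: 10.00%, Mg-26: 11.01%.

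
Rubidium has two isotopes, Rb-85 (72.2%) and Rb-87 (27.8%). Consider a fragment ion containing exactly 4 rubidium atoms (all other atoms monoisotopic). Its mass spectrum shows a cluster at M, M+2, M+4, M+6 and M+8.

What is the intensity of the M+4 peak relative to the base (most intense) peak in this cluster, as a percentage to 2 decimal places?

Term probabilities: M 0.2717, M+2 0.4185, M+4 0.2417, M+6 0.0620, M+8 0.0060. Base peak = M+2.
P(M+2) = C(4,1) × 0.722^3 × 0.278^1 = 4 × 0.37636705 × 0.2780 = 0.418520 (base)
P(M+4) = C(4,2) × 0.722^2 × 0.278^2 = 6 × 0.521284 × 0.077284 = 0.241721
Relative intensity = 0.241721 / 0.418520 × 100 = 57.76

57.76%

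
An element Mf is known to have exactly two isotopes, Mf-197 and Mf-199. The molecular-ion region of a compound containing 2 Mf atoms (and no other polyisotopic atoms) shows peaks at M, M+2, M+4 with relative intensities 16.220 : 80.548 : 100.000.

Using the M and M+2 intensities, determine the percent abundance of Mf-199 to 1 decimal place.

If p is the fraction of Mf that is Mf-197, then I(M+2)/I(M) = [C(2,1)·p^1·(1−p)] / p^2 = 2·(1−p)/p = 80.548/16.220 = 4.9660
(1−p)/p = 4.9660/2 = 2.4830  ⇒  p = 1/(1 + 2.4830) = 0.2871
Mf-197: 28.7%, Mf-199: 71.3%.

71.3%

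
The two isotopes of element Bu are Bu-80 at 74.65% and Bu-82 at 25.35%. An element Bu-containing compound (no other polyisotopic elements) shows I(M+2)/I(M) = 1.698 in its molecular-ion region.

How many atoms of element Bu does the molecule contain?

The M+2/M ratio from n Bu atoms is n · q/p = n · 0.2535/0.7465.
n = 1.698 × 0.7465/0.2535 = 5.00 ≈ 5

5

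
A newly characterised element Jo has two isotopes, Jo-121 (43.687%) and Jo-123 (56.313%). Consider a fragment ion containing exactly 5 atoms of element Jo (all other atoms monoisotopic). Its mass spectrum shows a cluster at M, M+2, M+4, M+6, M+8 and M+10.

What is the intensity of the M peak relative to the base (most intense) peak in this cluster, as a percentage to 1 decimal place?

Binomial terms of (0.43687 + 0.56313)^5: M 0.0159, M+2 0.1026, M+4 0.2644, M+6 0.3408, M+8 0.2197, M+10 0.0566 → M+6 is the base peak.
P(M+6) = C(5,3) × 0.43687^2 × 0.56313^3 = 10 × 0.1908554 × 0.17857719 = 0.340824 (base)
P(M) = C(5,0) × 0.43687^5 × 0.56313^0 = 1 × 0.01591333 × 1.0000 = 0.015913
Relative intensity = 0.015913 / 0.340824 × 100 = 4.7

4.7%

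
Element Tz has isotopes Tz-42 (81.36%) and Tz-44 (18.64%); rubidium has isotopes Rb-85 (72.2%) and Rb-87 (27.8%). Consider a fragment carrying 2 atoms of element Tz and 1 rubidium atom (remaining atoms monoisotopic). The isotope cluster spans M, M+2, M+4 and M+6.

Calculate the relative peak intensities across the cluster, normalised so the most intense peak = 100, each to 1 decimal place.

Element Tz pattern (n=2): 0.66194496 : 0.30331008 : 0.03474496
Rubidium pattern (n=1): 0.7220 : 0.2780
Convolve the two distributions (both contribute in 2-u steps):
  M: 0.66194496×0.7220 = 0.477924
  M+2: 0.66194496×0.2780 + 0.30331008×0.7220 = 0.403011
  M+4: 0.30331008×0.2780 + 0.03474496×0.7220 = 0.109406
  M+6: 0.03474496×0.2780 = 0.009659
Scale to base peak (0.477924) = 100: 100.0 : 84.3 : 22.9 : 2.0

100.0 : 84.3 : 22.9 : 2.0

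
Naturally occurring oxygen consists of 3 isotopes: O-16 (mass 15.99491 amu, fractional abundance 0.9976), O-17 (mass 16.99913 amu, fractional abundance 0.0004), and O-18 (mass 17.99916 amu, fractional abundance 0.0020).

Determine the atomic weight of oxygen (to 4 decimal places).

15.9993 amu

Average mass = Σ (abundance × isotope mass) = 0.9976 × 15.99491 + 0.0004 × 16.99913 + 0.0020 × 17.99916
= 15.956522 + 0.006800 + 0.035998 = 15.999320 amu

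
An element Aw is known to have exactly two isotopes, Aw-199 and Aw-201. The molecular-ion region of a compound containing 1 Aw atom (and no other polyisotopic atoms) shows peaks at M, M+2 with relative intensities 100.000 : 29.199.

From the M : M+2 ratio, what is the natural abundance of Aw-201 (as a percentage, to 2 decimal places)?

22.60%

If p is the fraction of Aw that is Aw-199, then I(M+2)/I(M) = [C(1,1)·p^0·(1−p)] / p^1 = 1·(1−p)/p = 29.199/100.000 = 0.2920
(1−p)/p = 0.2920/1 = 0.2920  ⇒  p = 1/(1 + 0.2920) = 0.7740
Aw-199: 77.40%, Aw-201: 22.60%.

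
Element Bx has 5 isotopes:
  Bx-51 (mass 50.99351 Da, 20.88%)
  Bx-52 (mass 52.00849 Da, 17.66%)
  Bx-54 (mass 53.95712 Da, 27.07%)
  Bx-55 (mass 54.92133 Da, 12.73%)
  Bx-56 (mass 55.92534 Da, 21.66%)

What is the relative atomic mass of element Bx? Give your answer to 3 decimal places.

Weight each isotope mass by its fractional abundance: 0.2088 × 50.99351 + 0.1766 × 52.00849 + 0.2707 × 53.95712 + 0.1273 × 54.92133 + 0.2166 × 55.92534
= 10.647445 + 9.184699 + 14.606192 + 6.991485 + 12.113429 = 53.543250 Da

53.543 Da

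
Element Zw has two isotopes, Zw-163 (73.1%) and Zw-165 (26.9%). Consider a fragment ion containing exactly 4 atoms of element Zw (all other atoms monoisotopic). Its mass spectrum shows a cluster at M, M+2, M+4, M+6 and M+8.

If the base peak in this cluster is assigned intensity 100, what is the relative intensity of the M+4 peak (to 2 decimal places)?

55.20

Binomial terms of (0.731 + 0.269)^4: M 0.2855, M+2 0.4203, M+4 0.2320, M+6 0.0569, M+8 0.0052 → M+2 is the base peak.
P(M+2) = C(4,1) × 0.731^3 × 0.269^1 = 4 × 0.39061789 × 0.2690 = 0.420305 (base)
P(M+4) = C(4,2) × 0.731^2 × 0.269^2 = 6 × 0.534361 × 0.072361 = 0.232001
Relative intensity = 0.232001 / 0.420305 × 100 = 55.20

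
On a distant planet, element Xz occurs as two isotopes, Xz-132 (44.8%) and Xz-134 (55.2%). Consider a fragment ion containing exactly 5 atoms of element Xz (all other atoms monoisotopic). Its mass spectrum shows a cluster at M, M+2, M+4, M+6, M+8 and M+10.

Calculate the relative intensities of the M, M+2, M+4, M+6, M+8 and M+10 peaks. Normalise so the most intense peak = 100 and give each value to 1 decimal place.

5.3 : 32.9 : 81.2 : 100.0 : 61.6 : 15.2

The 5 Xz atoms are independent, so intensities follow the terms of (0.448 + 0.552)^5.
P(M) = 0.448^5 = 0.018046
P(M+2) = 5 × 0.448^4 × 0.552^1 = 0.111179
P(M+4) = 10 × 0.448^3 × 0.552^2 = 0.273976
P(M+6) = 10 × 0.448^2 × 0.552^3 = 0.337577
P(M+8) = 5 × 0.448^1 × 0.552^4 = 0.207972
P(M+10) = 0.552^5 = 0.051250
The M+6 peak is largest (0.337577); scaling to 100 gives 5.3 : 32.9 : 81.2 : 100.0 : 61.6 : 15.2.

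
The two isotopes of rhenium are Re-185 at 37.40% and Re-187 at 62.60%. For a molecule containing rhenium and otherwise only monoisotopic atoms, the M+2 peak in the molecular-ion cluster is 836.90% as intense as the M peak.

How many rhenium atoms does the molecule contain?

The M+2/M ratio from n Re atoms is n · q/p = n · 0.6260/0.3740.
n = 8.3690 × 0.3740/0.6260 = 5.00 ≈ 5

5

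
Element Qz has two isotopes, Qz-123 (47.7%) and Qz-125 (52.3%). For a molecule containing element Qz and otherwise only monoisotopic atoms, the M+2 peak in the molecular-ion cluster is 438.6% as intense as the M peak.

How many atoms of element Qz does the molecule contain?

4

With n Qz atoms, P(M+2)/P(M) = C(n,1)·p^(n−1)q / p^n = n·q/p = n · 0.523/0.477.
n = 4.386 × 0.477/0.523 = 4.00 ≈ 4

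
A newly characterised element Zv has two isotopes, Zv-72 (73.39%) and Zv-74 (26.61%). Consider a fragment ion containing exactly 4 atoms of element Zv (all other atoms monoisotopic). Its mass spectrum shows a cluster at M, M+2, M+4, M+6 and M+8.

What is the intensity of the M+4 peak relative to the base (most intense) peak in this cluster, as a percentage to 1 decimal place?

Term probabilities: M 0.2901, M+2 0.4207, M+4 0.2288, M+6 0.0553, M+8 0.0050. Base peak = M+2.
P(M+2) = C(4,1) × 0.7339^3 × 0.2661^1 = 4 × 0.3952853 × 0.2661 = 0.420742 (base)
P(M+4) = C(4,2) × 0.7339^2 × 0.2661^2 = 6 × 0.53860921 × 0.07080921 = 0.228831
Relative intensity = 0.228831 / 0.420742 × 100 = 54.4

54.4%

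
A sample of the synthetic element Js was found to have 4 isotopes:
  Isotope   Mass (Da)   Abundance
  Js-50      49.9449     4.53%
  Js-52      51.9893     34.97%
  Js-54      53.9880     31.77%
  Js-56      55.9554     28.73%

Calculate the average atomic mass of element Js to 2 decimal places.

The abundance-weighted mean is 0.0453 × 49.9449 + 0.3497 × 51.9893 + 0.3177 × 53.9880 + 0.2873 × 55.9554
= 2.26250 + 18.18066 + 17.15199 + 16.07599 = 53.67114 Da

53.67 Da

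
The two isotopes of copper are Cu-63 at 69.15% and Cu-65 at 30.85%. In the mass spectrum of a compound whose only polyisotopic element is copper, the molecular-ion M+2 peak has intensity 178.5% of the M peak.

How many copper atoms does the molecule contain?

The M+2/M ratio from n Cu atoms is n · q/p = n · 0.3085/0.6915.
n = 1.785 × 0.6915/0.3085 = 4.00 ≈ 4

4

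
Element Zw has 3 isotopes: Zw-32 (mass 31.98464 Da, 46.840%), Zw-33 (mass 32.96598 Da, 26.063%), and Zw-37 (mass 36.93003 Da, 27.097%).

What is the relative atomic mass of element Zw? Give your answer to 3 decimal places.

The abundance-weighted mean is 0.46840 × 31.98464 + 0.26063 × 32.96598 + 0.27097 × 36.93003
= 14.981605 + 8.591923 + 10.006930 = 33.580458 Da

33.580 Da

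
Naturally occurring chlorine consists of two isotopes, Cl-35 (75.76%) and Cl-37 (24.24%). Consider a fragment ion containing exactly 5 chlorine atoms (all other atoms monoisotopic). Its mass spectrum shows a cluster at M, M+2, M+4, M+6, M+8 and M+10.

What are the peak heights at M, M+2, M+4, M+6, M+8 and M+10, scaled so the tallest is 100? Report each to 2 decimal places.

62.51 : 100.00 : 63.99 : 20.47 : 3.28 : 0.21

Each Cl atom is independently Cl-35 (p = 0.7576) or Cl-37 (q = 0.2424); the cluster is the binomial expansion (p + q)^5.
P(M) = 0.7576^5 = 0.249574
P(M+2) = 5 × 0.7576^4 × 0.2424^1 = 0.399266
P(M+4) = 10 × 0.7576^3 × 0.2424^2 = 0.255497
P(M+6) = 10 × 0.7576^2 × 0.2424^3 = 0.081748
P(M+8) = 5 × 0.7576^1 × 0.2424^4 = 0.013078
P(M+10) = 0.2424^5 = 0.000837
The M+2 peak is largest (0.399266); scaling to 100 gives 62.51 : 100.00 : 63.99 : 20.47 : 3.28 : 0.21.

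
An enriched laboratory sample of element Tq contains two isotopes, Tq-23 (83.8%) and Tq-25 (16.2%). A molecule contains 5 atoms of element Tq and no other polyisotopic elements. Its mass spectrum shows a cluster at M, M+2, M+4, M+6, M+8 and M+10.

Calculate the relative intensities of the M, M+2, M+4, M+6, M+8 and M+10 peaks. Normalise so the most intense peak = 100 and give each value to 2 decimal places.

100.00 : 96.66 : 37.37 : 7.22 : 0.70 : 0.03

Each Tq atom is independently Tq-23 (p = 0.838) or Tq-25 (q = 0.162); the cluster is the binomial expansion (p + q)^5.
P(M) = 0.838^5 = 0.413257
P(M+2) = 5 × 0.838^4 × 0.162^1 = 0.399449
P(M+4) = 10 × 0.838^3 × 0.162^2 = 0.154441
P(M+6) = 10 × 0.838^2 × 0.162^3 = 0.029856
P(M+8) = 5 × 0.838^1 × 0.162^4 = 0.002886
P(M+10) = 0.162^5 = 0.000112
The M peak is largest (0.413257); scaling to 100 gives 100.00 : 96.66 : 37.37 : 7.22 : 0.70 : 0.03.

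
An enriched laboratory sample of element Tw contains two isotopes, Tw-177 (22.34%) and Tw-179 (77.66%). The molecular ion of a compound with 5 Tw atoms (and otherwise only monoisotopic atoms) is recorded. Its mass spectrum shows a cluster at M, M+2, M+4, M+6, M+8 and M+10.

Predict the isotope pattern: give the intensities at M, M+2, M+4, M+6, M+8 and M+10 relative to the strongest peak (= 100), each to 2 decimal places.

Expanding (0.2234 + 0.7766)^5:
P(M) = 0.2234^5 = 0.000556
P(M+2) = 5 × 0.2234^4 × 0.7766^1 = 0.009672
P(M+4) = 10 × 0.2234^3 × 0.7766^2 = 0.067243
P(M+6) = 10 × 0.2234^2 × 0.7766^3 = 0.233754
P(M+8) = 5 × 0.2234^1 × 0.7766^4 = 0.406296
P(M+10) = 0.7766^5 = 0.282479
The M+8 peak is largest (0.406296); scaling to 100 gives 0.14 : 2.38 : 16.55 : 57.53 : 100.00 : 69.53.

0.14 : 2.38 : 16.55 : 57.53 : 100.00 : 69.53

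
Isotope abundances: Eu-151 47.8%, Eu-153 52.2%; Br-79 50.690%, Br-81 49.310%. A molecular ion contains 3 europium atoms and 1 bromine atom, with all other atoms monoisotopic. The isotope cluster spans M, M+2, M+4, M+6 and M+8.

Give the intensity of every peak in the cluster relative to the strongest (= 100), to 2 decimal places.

14.78 : 62.81 : 100.00 : 70.70 : 18.73

Europium pattern (n=3): 0.10921535 : 0.35780594 : 0.39074206 : 0.14223665
Bromine pattern (n=1): 0.5069 : 0.4931
Convolve the two distributions (both contribute in 2-u steps):
  M: 0.10921535×0.5069 = 0.055361
  M+2: 0.10921535×0.4931 + 0.35780594×0.5069 = 0.235226
  M+4: 0.35780594×0.4931 + 0.39074206×0.5069 = 0.374501
  M+6: 0.39074206×0.4931 + 0.14223665×0.5069 = 0.264775
  M+8: 0.14223665×0.4931 = 0.070137
Scale to base peak (0.374501) = 100: 14.78 : 62.81 : 100.00 : 70.70 : 18.73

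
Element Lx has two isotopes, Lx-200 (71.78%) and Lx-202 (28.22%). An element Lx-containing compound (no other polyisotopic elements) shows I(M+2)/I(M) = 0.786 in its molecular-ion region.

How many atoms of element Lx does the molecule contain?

The M+2/M ratio from n Lx atoms is n · q/p = n · 0.2822/0.7178.
n = 0.786 × 0.7178/0.2822 = 2.00 ≈ 2

2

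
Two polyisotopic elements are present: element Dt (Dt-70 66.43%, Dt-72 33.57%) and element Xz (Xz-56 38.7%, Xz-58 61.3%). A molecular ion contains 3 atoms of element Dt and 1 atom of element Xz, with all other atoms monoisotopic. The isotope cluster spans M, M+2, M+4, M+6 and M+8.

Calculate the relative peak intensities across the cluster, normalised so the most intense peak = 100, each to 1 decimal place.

31.6 : 97.9 : 100.0 : 42.4 : 6.5

Element Dt pattern (n=3): 0.29315193 : 0.44442768 : 0.22458885 : 0.03783154
Element Xz pattern (n=1): 0.3870 : 0.6130
Convolve the two distributions (both contribute in 2-u steps):
  M: 0.29315193×0.3870 = 0.113450
  M+2: 0.29315193×0.6130 + 0.44442768×0.3870 = 0.351696
  M+4: 0.44442768×0.6130 + 0.22458885×0.3870 = 0.359350
  M+6: 0.22458885×0.6130 + 0.03783154×0.3870 = 0.152314
  M+8: 0.03783154×0.6130 = 0.023191
Scale to base peak (0.359350) = 100: 31.6 : 97.9 : 100.0 : 42.4 : 6.5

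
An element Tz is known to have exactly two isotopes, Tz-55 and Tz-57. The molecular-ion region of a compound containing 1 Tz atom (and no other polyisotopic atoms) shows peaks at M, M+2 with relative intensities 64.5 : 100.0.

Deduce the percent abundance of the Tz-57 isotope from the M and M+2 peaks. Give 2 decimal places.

60.79%

Let p = fractional abundance of Tz-55. I(M+2)/I(M) = [C(1,1)·p^0·(1−p)] / p^1 = 1·(1−p)/p = 100.0/64.5 = 1.5504
(1−p)/p = 1.5504/1 = 1.5504  ⇒  p = 1/(1 + 1.5504) = 0.3921
Tz-55: 39.21%, Tz-57: 60.79%.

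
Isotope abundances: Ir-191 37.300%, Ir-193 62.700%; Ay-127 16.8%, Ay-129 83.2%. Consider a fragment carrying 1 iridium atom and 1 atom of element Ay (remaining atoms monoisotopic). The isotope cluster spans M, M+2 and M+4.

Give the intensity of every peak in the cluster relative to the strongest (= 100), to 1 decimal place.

Iridium pattern (n=1): 0.3730 : 0.6270
Element Ay pattern (n=1): 0.1680 : 0.8320
Convolve the two distributions (both contribute in 2-u steps):
  M: 0.3730×0.1680 = 0.062664
  M+2: 0.3730×0.8320 + 0.6270×0.1680 = 0.415672
  M+4: 0.6270×0.8320 = 0.521664
Scale to base peak (0.521664) = 100: 12.0 : 79.7 : 100.0

12.0 : 79.7 : 100.0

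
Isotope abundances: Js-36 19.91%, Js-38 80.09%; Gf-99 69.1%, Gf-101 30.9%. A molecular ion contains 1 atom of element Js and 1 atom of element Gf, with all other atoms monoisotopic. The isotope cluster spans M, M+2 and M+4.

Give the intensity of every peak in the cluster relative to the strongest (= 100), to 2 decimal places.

22.37 : 100.00 : 40.24

Element Js pattern (n=1): 0.1991 : 0.8009
Element Gf pattern (n=1): 0.6910 : 0.3090
Convolve the two distributions (both contribute in 2-u steps):
  M: 0.1991×0.6910 = 0.137578
  M+2: 0.1991×0.3090 + 0.8009×0.6910 = 0.614944
  M+4: 0.8009×0.3090 = 0.247478
Scale to base peak (0.614944) = 100: 22.37 : 100.00 : 40.24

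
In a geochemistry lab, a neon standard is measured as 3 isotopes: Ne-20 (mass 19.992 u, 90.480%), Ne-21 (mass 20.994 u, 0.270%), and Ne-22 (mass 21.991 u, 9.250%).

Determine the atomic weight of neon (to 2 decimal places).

20.18 u

Weight each isotope mass by its fractional abundance: 0.90480 × 19.992 + 0.00270 × 20.994 + 0.09250 × 21.991
= 18.0888 + 0.0567 + 2.0342 = 20.1797 u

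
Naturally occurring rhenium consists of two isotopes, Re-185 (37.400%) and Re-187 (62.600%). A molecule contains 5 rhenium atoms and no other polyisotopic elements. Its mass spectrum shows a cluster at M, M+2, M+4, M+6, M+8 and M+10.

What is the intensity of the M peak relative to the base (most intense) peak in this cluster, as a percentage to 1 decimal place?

2.1%

(0.37400 + 0.62600)^5 gives M 0.0073, M+2 0.0612, M+4 0.2050, M+6 0.3431, M+8 0.2872, M+10 0.0961; the largest is M+6.
P(M+6) = C(5,3) × 0.37400^2 × 0.62600^3 = 10 × 0.139876 × 0.24531438 = 0.343136 (base)
P(M) = C(5,0) × 0.37400^5 × 0.62600^0 = 1 × 0.00731742 × 1.0000 = 0.007317
Relative intensity = 0.007317 / 0.343136 × 100 = 2.1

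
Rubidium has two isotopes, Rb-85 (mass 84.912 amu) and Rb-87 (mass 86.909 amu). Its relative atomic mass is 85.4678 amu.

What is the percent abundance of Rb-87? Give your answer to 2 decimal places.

Let x be the fractional abundance of Rb-85; then Rb-87 has abundance 1 − x.
84.912·x + 86.909·(1 − x) = 85.4678
(84.912 − 86.909)·x = 85.4678 − 86.909
x = -1.4412 / -1.997 = 0.72168 → 72.17% Rb-85, 27.83% Rb-87.

27.83%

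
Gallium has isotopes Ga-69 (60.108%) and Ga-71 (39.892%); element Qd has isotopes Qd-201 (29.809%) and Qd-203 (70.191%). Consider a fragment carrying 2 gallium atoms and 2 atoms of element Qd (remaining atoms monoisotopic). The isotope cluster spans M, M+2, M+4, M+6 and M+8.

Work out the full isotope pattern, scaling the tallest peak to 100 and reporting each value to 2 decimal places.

8.17 : 49.34 : 100.00 : 77.10 : 19.96

Gallium pattern (n=2): 0.36129717 : 0.47956567 : 0.15913717
Element Qd pattern (n=2): 0.08885765 : 0.4184647 : 0.49267765
Convolve the two distributions (both contribute in 2-u steps):
  M: 0.36129717×0.08885765 = 0.032104
  M+2: 0.36129717×0.4184647 + 0.47956567×0.08885765 = 0.193803
  M+4: 0.36129717×0.49267765 + 0.47956567×0.4184647 + 0.15913717×0.08885765 = 0.392825
  M+6: 0.47956567×0.49267765 + 0.15913717×0.4184647 = 0.302865
  M+8: 0.15913717×0.49267765 = 0.078403
Scale to base peak (0.392825) = 100: 8.17 : 49.34 : 100.00 : 77.10 : 19.96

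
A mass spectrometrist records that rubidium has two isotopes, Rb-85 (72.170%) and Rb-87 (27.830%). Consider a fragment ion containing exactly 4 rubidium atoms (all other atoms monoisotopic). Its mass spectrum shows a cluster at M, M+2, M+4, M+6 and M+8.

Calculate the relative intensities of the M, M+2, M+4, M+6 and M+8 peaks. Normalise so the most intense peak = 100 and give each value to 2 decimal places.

64.83 : 100.00 : 57.84 : 14.87 : 1.43

The 4 Rb atoms are independent, so intensities follow the terms of (0.72170 + 0.27830)^4.
P(M) = 0.72170^4 = 0.271286
P(M+2) = 4 × 0.72170^3 × 0.27830^1 = 0.418450
P(M+4) = 6 × 0.72170^2 × 0.27830^2 = 0.242042
P(M+6) = 4 × 0.72170^1 × 0.27830^3 = 0.062224
P(M+8) = 0.27830^4 = 0.005999
The M+2 peak is largest (0.418450); scaling to 100 gives 64.83 : 100.00 : 57.84 : 14.87 : 1.43.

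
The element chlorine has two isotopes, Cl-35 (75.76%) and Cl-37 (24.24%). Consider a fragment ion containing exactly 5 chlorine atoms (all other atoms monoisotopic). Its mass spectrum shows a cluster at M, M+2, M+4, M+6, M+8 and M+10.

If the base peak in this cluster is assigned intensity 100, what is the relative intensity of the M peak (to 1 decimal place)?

Term probabilities: M 0.2496, M+2 0.3993, M+4 0.2555, M+6 0.0817, M+8 0.0131, M+10 0.0008. Base peak = M+2.
P(M+2) = C(5,1) × 0.7576^4 × 0.2424^1 = 5 × 0.32942751 × 0.2424 = 0.399266 (base)
P(M) = C(5,0) × 0.7576^5 × 0.2424^0 = 1 × 0.24957428 × 1.0000 = 0.249574
Relative intensity = 0.249574 / 0.399266 × 100 = 62.5

62.5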